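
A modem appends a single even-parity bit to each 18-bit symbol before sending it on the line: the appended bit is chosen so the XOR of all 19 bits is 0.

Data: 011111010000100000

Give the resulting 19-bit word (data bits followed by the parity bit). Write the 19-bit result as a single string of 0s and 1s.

0111110100001000001

XOR of the 18 data bits: 0⊕1⊕1⊕1⊕1⊕1⊕0⊕1⊕0⊕0⊕0⊕0⊕1⊕0⊕0⊕0⊕0⊕0 = 1
Parity bit = 1 (so all 19 bits XOR to 0).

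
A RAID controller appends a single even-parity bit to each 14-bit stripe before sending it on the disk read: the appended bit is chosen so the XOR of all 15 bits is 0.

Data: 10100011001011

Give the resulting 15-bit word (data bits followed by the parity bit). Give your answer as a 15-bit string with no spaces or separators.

101000110010111

XOR of the 14 data bits: 1⊕0⊕1⊕0⊕0⊕0⊕1⊕1⊕0⊕0⊕1⊕0⊕1⊕1 = 1
Parity bit = 1 (so all 15 bits XOR to 0).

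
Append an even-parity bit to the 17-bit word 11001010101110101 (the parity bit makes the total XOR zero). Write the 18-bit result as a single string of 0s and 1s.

110010101011101010

XOR of the 17 data bits: 1⊕1⊕0⊕0⊕1⊕0⊕1⊕0⊕1⊕0⊕1⊕1⊕1⊕0⊕1⊕0⊕1 = 0
Parity bit = 0 (so all 18 bits XOR to 0).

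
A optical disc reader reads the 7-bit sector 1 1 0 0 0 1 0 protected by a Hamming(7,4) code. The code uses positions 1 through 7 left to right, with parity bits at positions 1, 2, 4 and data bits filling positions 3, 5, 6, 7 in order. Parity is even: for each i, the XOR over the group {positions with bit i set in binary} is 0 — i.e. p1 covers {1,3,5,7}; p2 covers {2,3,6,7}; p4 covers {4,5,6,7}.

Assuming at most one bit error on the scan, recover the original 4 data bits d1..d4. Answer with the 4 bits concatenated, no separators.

0110

s1 (pos 1,3,5,7): 1⊕0⊕0⊕0 = 1
s2 (pos 2,3,6,7): 1⊕0⊕1⊕0 = 0
s4 (pos 4,5,6,7): 0⊕0⊕1⊕0 = 1
Syndrome s4…s1 = 101 → error at position 5.
Flip position 5: 1100010 → 1100110
Read data bits from positions 3,5,6,7: 0110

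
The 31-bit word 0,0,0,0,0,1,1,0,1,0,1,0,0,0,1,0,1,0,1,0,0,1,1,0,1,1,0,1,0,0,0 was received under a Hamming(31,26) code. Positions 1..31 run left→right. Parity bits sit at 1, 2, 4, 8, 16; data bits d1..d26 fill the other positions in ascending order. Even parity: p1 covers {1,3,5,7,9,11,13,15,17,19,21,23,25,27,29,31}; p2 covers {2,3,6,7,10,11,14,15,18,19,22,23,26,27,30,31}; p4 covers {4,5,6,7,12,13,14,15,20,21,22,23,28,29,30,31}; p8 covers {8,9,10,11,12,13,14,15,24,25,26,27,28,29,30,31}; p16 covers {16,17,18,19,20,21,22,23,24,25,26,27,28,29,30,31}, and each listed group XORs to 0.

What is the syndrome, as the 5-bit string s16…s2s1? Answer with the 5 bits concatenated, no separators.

10000

s1 (pos 1,3,5,7,9,11,13,15,17,19,21,23,25,27,29,31): 0⊕0⊕0⊕1⊕1⊕1⊕0⊕1⊕1⊕1⊕0⊕1⊕1⊕0⊕0⊕0 = 0
s2 (pos 2,3,6,7,10,11,14,15,18,19,22,23,26,27,30,31): 0⊕0⊕1⊕1⊕0⊕1⊕0⊕1⊕0⊕1⊕1⊕1⊕1⊕0⊕0⊕0 = 0
s4 (pos 4,5,6,7,12,13,14,15,20,21,22,23,28,29,30,31): 0⊕0⊕1⊕1⊕0⊕0⊕0⊕1⊕0⊕0⊕1⊕1⊕1⊕0⊕0⊕0 = 0
s8 (pos 8,9,10,11,12,13,14,15,24,25,26,27,28,29,30,31): 0⊕1⊕0⊕1⊕0⊕0⊕0⊕1⊕0⊕1⊕1⊕0⊕1⊕0⊕0⊕0 = 0
s16 (pos 16,17,18,19,20,21,22,23,24,25,26,27,28,29,30,31): 0⊕1⊕0⊕1⊕0⊕0⊕1⊕1⊕0⊕1⊕1⊕0⊕1⊕0⊕0⊕0 = 1
Syndrome s16…s1 = 10000 → error at position 16.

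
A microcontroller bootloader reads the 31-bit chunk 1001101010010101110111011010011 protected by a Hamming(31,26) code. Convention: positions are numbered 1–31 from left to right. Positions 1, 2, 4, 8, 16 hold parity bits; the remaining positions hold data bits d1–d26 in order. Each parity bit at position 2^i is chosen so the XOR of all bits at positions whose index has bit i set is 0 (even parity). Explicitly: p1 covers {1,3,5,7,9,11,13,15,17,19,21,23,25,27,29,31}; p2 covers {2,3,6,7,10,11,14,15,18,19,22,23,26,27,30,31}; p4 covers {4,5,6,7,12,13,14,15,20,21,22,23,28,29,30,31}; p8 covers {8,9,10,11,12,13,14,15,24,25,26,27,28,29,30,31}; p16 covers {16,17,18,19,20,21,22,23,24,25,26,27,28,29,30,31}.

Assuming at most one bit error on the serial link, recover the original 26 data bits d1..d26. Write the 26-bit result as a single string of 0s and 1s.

s1 (pos 1,3,5,7,9,11,13,15,17,19,21,23,25,27,29,31): 1⊕0⊕1⊕1⊕1⊕0⊕0⊕0⊕1⊕0⊕1⊕0⊕1⊕1⊕0⊕1 = 1
s2 (pos 2,3,6,7,10,11,14,15,18,19,22,23,26,27,30,31): 0⊕0⊕0⊕1⊕0⊕0⊕1⊕0⊕1⊕0⊕1⊕0⊕0⊕1⊕1⊕1 = 1
s4 (pos 4,5,6,7,12,13,14,15,20,21,22,23,28,29,30,31): 1⊕1⊕0⊕1⊕1⊕0⊕1⊕0⊕1⊕1⊕1⊕0⊕0⊕0⊕1⊕1 = 0
s8 (pos 8,9,10,11,12,13,14,15,24,25,26,27,28,29,30,31): 0⊕1⊕0⊕0⊕1⊕0⊕1⊕0⊕1⊕1⊕0⊕1⊕0⊕0⊕1⊕1 = 0
s16 (pos 16,17,18,19,20,21,22,23,24,25,26,27,28,29,30,31): 1⊕1⊕1⊕0⊕1⊕1⊕1⊕0⊕1⊕1⊕0⊕1⊕0⊕0⊕1⊕1 = 1
Syndrome s16…s1 = 10011 → error at position 19.
Flip position 19: 1001101010010101110111011010011 → 1001101010010101111111011010011
Read data bits from positions 3,5,6,7,9,10,11,12,13,14,15,17,18,19,20,21,22,23,24,25,26,27,28,29,30,31: 01011001010111111011010011

01011001010111111011010011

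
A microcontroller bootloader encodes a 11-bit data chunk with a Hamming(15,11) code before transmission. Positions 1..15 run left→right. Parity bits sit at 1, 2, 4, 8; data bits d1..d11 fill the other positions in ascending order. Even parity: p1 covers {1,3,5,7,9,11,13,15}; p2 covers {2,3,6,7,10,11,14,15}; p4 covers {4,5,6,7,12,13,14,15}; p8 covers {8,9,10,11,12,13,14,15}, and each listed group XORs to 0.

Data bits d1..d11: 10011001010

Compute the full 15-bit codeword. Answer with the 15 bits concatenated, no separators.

Place data at non-parity positions: p1 p2 1 p4 0 0 1 p8 1 0 0 1 0 1 0
p1 (pos 1,3,5,7,9,11,13,15): XOR of data positions = 1⊕0⊕1⊕1⊕0⊕0⊕0 = 1
p2 (pos 2,3,6,7,10,11,14,15): XOR of data positions = 1⊕0⊕1⊕0⊕0⊕1⊕0 = 1
p4 (pos 4,5,6,7,12,13,14,15): XOR of data positions = 0⊕0⊕1⊕1⊕0⊕1⊕0 = 1
p8 (pos 8,9,10,11,12,13,14,15): XOR of data positions = 1⊕0⊕0⊕1⊕0⊕1⊕0 = 1
Codeword: 111100111001010

111100111001010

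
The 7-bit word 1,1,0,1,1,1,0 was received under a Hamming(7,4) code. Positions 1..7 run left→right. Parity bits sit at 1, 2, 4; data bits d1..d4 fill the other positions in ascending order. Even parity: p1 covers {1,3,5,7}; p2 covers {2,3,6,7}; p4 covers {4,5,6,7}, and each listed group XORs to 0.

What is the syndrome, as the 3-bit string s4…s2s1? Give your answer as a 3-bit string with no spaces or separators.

100

s1 (pos 1,3,5,7): 1⊕0⊕1⊕0 = 0
s2 (pos 2,3,6,7): 1⊕0⊕1⊕0 = 0
s4 (pos 4,5,6,7): 1⊕1⊕1⊕0 = 1
Syndrome s4…s1 = 100 → error at position 4.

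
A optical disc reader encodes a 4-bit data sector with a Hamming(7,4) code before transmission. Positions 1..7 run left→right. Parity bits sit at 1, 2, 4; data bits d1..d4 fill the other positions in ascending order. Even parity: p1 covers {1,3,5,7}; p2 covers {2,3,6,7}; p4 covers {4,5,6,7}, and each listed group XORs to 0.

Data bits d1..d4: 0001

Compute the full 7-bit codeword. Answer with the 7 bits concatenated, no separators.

Place data at non-parity positions: p1 p2 0 p4 0 0 1
p1 (pos 1,3,5,7): XOR of data positions = 0⊕0⊕1 = 1
p2 (pos 2,3,6,7): XOR of data positions = 0⊕0⊕1 = 1
p4 (pos 4,5,6,7): XOR of data positions = 0⊕0⊕1 = 1
Codeword: 1101001

1101001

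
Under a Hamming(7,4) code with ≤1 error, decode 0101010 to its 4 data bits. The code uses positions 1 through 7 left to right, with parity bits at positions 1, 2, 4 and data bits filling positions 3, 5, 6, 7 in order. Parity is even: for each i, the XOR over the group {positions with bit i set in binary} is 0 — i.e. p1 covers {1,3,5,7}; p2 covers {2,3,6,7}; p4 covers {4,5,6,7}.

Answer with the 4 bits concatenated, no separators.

s1 (pos 1,3,5,7): 0⊕0⊕0⊕0 = 0
s2 (pos 2,3,6,7): 1⊕0⊕1⊕0 = 0
s4 (pos 4,5,6,7): 1⊕0⊕1⊕0 = 0
Syndrome s4…s1 = 000 → no error.
Read data bits from positions 3,5,6,7: 0010

0010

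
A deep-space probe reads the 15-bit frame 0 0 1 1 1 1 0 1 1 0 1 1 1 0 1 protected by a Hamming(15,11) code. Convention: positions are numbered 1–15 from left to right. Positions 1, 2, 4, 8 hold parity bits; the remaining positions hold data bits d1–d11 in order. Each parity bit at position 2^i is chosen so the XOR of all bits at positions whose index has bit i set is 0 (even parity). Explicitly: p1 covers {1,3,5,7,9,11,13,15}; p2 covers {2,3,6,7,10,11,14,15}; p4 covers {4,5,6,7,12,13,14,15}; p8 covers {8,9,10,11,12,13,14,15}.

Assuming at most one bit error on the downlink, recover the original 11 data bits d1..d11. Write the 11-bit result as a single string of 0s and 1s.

s1 (pos 1,3,5,7,9,11,13,15): 0⊕1⊕1⊕0⊕1⊕1⊕1⊕1 = 0
s2 (pos 2,3,6,7,10,11,14,15): 0⊕1⊕1⊕0⊕0⊕1⊕0⊕1 = 0
s4 (pos 4,5,6,7,12,13,14,15): 1⊕1⊕1⊕0⊕1⊕1⊕0⊕1 = 0
s8 (pos 8,9,10,11,12,13,14,15): 1⊕1⊕0⊕1⊕1⊕1⊕0⊕1 = 0
Syndrome s8…s1 = 0000 → no error.
Read data bits from positions 3,5,6,7,9,10,11,12,13,14,15: 11101011101

11101011101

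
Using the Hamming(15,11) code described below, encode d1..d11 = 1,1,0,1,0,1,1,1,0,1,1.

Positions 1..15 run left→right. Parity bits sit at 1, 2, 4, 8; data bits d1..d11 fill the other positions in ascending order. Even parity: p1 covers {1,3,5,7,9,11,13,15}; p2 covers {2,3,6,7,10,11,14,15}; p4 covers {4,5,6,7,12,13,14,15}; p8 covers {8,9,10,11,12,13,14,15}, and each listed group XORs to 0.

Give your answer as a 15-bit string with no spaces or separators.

101110110111011

Place data at non-parity positions: p1 p2 1 p4 1 0 1 p8 0 1 1 1 0 1 1
p1 (pos 1,3,5,7,9,11,13,15): XOR of data positions = 1⊕1⊕1⊕0⊕1⊕0⊕1 = 1
p2 (pos 2,3,6,7,10,11,14,15): XOR of data positions = 1⊕0⊕1⊕1⊕1⊕1⊕1 = 0
p4 (pos 4,5,6,7,12,13,14,15): XOR of data positions = 1⊕0⊕1⊕1⊕0⊕1⊕1 = 1
p8 (pos 8,9,10,11,12,13,14,15): XOR of data positions = 0⊕1⊕1⊕1⊕0⊕1⊕1 = 1
Codeword: 101110110111011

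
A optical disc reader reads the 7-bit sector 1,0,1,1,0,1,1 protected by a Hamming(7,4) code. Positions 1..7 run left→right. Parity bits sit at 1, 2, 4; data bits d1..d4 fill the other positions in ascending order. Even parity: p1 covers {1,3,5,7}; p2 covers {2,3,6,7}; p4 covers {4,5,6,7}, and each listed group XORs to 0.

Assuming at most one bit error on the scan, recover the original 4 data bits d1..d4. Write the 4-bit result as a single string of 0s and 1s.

1010

s1 (pos 1,3,5,7): 1⊕1⊕0⊕1 = 1
s2 (pos 2,3,6,7): 0⊕1⊕1⊕1 = 1
s4 (pos 4,5,6,7): 1⊕0⊕1⊕1 = 1
Syndrome s4…s1 = 111 → error at position 7.
Flip position 7: 1011011 → 1011010
Read data bits from positions 3,5,6,7: 1010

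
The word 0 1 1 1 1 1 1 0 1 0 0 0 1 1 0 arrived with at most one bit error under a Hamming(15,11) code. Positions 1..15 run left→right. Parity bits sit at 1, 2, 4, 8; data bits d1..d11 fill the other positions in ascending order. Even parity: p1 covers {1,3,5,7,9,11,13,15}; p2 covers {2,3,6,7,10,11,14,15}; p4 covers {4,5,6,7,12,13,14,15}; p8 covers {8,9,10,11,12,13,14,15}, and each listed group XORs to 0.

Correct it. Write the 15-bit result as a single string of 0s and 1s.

011111101010110

s1 (pos 1,3,5,7,9,11,13,15): 0⊕1⊕1⊕1⊕1⊕0⊕1⊕0 = 1
s2 (pos 2,3,6,7,10,11,14,15): 1⊕1⊕1⊕1⊕0⊕0⊕1⊕0 = 1
s4 (pos 4,5,6,7,12,13,14,15): 1⊕1⊕1⊕1⊕0⊕1⊕1⊕0 = 0
s8 (pos 8,9,10,11,12,13,14,15): 0⊕1⊕0⊕0⊕0⊕1⊕1⊕0 = 1
Syndrome s8…s1 = 1011 → error at position 11.
Flip position 11: 011111101000110 → 011111101010110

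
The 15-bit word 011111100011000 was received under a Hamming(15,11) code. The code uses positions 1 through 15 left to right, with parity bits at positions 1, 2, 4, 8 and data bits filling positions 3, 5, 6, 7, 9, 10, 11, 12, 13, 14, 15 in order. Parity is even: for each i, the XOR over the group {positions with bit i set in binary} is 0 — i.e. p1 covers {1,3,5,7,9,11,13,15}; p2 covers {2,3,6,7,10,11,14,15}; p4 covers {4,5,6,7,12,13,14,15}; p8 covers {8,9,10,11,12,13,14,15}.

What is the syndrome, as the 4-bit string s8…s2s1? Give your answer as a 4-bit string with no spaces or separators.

s1 (pos 1,3,5,7,9,11,13,15): 0⊕1⊕1⊕1⊕0⊕1⊕0⊕0 = 0
s2 (pos 2,3,6,7,10,11,14,15): 1⊕1⊕1⊕1⊕0⊕1⊕0⊕0 = 1
s4 (pos 4,5,6,7,12,13,14,15): 1⊕1⊕1⊕1⊕1⊕0⊕0⊕0 = 1
s8 (pos 8,9,10,11,12,13,14,15): 0⊕0⊕0⊕1⊕1⊕0⊕0⊕0 = 0
Syndrome s8…s1 = 0110 → error at position 6.

0110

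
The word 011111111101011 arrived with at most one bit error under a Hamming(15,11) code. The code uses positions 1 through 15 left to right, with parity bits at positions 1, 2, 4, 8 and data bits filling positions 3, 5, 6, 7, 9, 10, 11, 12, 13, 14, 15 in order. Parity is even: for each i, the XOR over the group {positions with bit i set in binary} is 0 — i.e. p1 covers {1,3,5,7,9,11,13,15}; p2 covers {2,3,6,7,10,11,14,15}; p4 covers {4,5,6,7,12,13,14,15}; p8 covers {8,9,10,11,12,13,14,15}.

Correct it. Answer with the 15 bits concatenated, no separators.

011111011101011

s1 (pos 1,3,5,7,9,11,13,15): 0⊕1⊕1⊕1⊕1⊕0⊕0⊕1 = 1
s2 (pos 2,3,6,7,10,11,14,15): 1⊕1⊕1⊕1⊕1⊕0⊕1⊕1 = 1
s4 (pos 4,5,6,7,12,13,14,15): 1⊕1⊕1⊕1⊕1⊕0⊕1⊕1 = 1
s8 (pos 8,9,10,11,12,13,14,15): 1⊕1⊕1⊕0⊕1⊕0⊕1⊕1 = 0
Syndrome s8…s1 = 0111 → error at position 7.
Flip position 7: 011111111101011 → 011111011101011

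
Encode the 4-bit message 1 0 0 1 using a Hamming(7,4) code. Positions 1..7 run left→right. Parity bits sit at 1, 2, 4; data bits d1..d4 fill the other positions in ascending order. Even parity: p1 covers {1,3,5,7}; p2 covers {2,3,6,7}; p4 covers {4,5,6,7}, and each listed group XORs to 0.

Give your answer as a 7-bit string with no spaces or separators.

Place data at non-parity positions: p1 p2 1 p4 0 0 1
p1 (pos 1,3,5,7): XOR of data positions = 1⊕0⊕1 = 0
p2 (pos 2,3,6,7): XOR of data positions = 1⊕0⊕1 = 0
p4 (pos 4,5,6,7): XOR of data positions = 0⊕0⊕1 = 1
Codeword: 0011001

0011001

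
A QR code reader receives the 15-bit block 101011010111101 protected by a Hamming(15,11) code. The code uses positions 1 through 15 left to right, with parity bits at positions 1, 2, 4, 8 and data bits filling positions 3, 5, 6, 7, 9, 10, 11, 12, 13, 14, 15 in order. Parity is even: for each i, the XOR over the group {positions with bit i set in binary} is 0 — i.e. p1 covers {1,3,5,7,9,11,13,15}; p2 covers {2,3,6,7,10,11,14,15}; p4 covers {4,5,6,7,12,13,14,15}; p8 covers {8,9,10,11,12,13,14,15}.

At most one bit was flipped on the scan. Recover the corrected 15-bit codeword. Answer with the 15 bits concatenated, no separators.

s1 (pos 1,3,5,7,9,11,13,15): 1⊕1⊕1⊕0⊕0⊕1⊕1⊕1 = 0
s2 (pos 2,3,6,7,10,11,14,15): 0⊕1⊕1⊕0⊕1⊕1⊕0⊕1 = 1
s4 (pos 4,5,6,7,12,13,14,15): 0⊕1⊕1⊕0⊕1⊕1⊕0⊕1 = 1
s8 (pos 8,9,10,11,12,13,14,15): 1⊕0⊕1⊕1⊕1⊕1⊕0⊕1 = 0
Syndrome s8…s1 = 0110 → error at position 6.
Flip position 6: 101011010111101 → 101010010111101

101010010111101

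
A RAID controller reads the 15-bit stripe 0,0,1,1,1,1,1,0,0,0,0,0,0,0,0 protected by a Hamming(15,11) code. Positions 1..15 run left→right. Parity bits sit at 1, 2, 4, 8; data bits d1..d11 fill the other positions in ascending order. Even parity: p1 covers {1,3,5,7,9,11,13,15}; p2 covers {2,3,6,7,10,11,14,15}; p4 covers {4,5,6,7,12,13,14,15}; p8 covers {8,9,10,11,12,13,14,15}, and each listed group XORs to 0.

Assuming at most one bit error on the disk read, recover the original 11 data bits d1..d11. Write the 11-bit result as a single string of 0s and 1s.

s1 (pos 1,3,5,7,9,11,13,15): 0⊕1⊕1⊕1⊕0⊕0⊕0⊕0 = 1
s2 (pos 2,3,6,7,10,11,14,15): 0⊕1⊕1⊕1⊕0⊕0⊕0⊕0 = 1
s4 (pos 4,5,6,7,12,13,14,15): 1⊕1⊕1⊕1⊕0⊕0⊕0⊕0 = 0
s8 (pos 8,9,10,11,12,13,14,15): 0⊕0⊕0⊕0⊕0⊕0⊕0⊕0 = 0
Syndrome s8…s1 = 0011 → error at position 3.
Flip position 3: 001111100000000 → 000111100000000
Read data bits from positions 3,5,6,7,9,10,11,12,13,14,15: 01110000000

01110000000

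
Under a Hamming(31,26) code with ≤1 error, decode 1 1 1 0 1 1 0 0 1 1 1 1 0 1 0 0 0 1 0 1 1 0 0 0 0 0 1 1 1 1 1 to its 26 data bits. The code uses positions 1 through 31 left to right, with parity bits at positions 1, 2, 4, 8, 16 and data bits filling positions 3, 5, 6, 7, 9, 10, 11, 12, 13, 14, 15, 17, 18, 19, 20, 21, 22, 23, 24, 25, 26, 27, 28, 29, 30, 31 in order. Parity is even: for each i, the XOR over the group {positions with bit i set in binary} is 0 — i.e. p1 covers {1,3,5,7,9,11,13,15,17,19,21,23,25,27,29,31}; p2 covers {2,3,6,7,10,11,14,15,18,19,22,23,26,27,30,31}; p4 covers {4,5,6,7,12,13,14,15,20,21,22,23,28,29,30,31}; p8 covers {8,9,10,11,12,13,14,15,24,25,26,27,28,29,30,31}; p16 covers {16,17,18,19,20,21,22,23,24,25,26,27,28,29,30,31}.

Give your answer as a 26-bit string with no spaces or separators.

s1 (pos 1,3,5,7,9,11,13,15,17,19,21,23,25,27,29,31): 1⊕1⊕1⊕0⊕1⊕1⊕0⊕0⊕0⊕0⊕1⊕0⊕0⊕1⊕1⊕1 = 1
s2 (pos 2,3,6,7,10,11,14,15,18,19,22,23,26,27,30,31): 1⊕1⊕1⊕0⊕1⊕1⊕1⊕0⊕1⊕0⊕0⊕0⊕0⊕1⊕1⊕1 = 0
s4 (pos 4,5,6,7,12,13,14,15,20,21,22,23,28,29,30,31): 0⊕1⊕1⊕0⊕1⊕0⊕1⊕0⊕1⊕1⊕0⊕0⊕1⊕1⊕1⊕1 = 0
s8 (pos 8,9,10,11,12,13,14,15,24,25,26,27,28,29,30,31): 0⊕1⊕1⊕1⊕1⊕0⊕1⊕0⊕0⊕0⊕0⊕1⊕1⊕1⊕1⊕1 = 0
s16 (pos 16,17,18,19,20,21,22,23,24,25,26,27,28,29,30,31): 0⊕0⊕1⊕0⊕1⊕1⊕0⊕0⊕0⊕0⊕0⊕1⊕1⊕1⊕1⊕1 = 0
Syndrome s16…s1 = 00001 → error at position 1.
Flip position 1: 1110110011110100010110000011111 → 0110110011110100010110000011111
Read data bits from positions 3,5,6,7,9,10,11,12,13,14,15,17,18,19,20,21,22,23,24,25,26,27,28,29,30,31: 11101111010010110000011111

11101111010010110000011111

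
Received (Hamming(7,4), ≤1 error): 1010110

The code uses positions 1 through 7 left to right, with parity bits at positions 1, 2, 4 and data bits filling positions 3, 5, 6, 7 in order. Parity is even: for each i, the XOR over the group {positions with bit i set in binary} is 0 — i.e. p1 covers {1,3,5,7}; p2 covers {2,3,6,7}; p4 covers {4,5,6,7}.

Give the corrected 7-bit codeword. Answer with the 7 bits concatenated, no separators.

0010110

s1 (pos 1,3,5,7): 1⊕1⊕1⊕0 = 1
s2 (pos 2,3,6,7): 0⊕1⊕1⊕0 = 0
s4 (pos 4,5,6,7): 0⊕1⊕1⊕0 = 0
Syndrome s4…s1 = 001 → error at position 1.
Flip position 1: 1010110 → 0010110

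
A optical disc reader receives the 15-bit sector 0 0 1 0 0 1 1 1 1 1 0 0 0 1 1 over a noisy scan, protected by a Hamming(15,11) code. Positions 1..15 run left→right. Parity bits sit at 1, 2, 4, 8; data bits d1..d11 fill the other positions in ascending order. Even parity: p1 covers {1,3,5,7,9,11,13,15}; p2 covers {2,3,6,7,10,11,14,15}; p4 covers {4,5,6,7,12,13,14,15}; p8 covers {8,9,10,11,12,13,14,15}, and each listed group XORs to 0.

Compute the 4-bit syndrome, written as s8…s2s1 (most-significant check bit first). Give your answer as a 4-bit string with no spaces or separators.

s1 (pos 1,3,5,7,9,11,13,15): 0⊕1⊕0⊕1⊕1⊕0⊕0⊕1 = 0
s2 (pos 2,3,6,7,10,11,14,15): 0⊕1⊕1⊕1⊕1⊕0⊕1⊕1 = 0
s4 (pos 4,5,6,7,12,13,14,15): 0⊕0⊕1⊕1⊕0⊕0⊕1⊕1 = 0
s8 (pos 8,9,10,11,12,13,14,15): 1⊕1⊕1⊕0⊕0⊕0⊕1⊕1 = 1
Syndrome s8…s1 = 1000 → error at position 8.

1000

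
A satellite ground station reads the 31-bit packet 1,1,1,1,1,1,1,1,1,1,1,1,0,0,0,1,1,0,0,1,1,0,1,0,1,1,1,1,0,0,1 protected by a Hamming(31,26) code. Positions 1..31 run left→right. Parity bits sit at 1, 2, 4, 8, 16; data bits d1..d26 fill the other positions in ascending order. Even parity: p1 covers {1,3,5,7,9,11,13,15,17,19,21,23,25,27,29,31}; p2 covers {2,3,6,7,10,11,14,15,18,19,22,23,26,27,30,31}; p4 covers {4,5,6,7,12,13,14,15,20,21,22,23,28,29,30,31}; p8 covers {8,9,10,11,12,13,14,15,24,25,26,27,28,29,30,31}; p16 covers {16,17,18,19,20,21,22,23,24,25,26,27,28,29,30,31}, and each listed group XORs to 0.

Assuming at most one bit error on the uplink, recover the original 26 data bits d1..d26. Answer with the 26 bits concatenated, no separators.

11111111000100110101111001

s1 (pos 1,3,5,7,9,11,13,15,17,19,21,23,25,27,29,31): 1⊕1⊕1⊕1⊕1⊕1⊕0⊕0⊕1⊕0⊕1⊕1⊕1⊕1⊕0⊕1 = 0
s2 (pos 2,3,6,7,10,11,14,15,18,19,22,23,26,27,30,31): 1⊕1⊕1⊕1⊕1⊕1⊕0⊕0⊕0⊕0⊕0⊕1⊕1⊕1⊕0⊕1 = 0
s4 (pos 4,5,6,7,12,13,14,15,20,21,22,23,28,29,30,31): 1⊕1⊕1⊕1⊕1⊕0⊕0⊕0⊕1⊕1⊕0⊕1⊕1⊕0⊕0⊕1 = 0
s8 (pos 8,9,10,11,12,13,14,15,24,25,26,27,28,29,30,31): 1⊕1⊕1⊕1⊕1⊕0⊕0⊕0⊕0⊕1⊕1⊕1⊕1⊕0⊕0⊕1 = 0
s16 (pos 16,17,18,19,20,21,22,23,24,25,26,27,28,29,30,31): 1⊕1⊕0⊕0⊕1⊕1⊕0⊕1⊕0⊕1⊕1⊕1⊕1⊕0⊕0⊕1 = 0
Syndrome s16…s1 = 00000 → no error.
Read data bits from positions 3,5,6,7,9,10,11,12,13,14,15,17,18,19,20,21,22,23,24,25,26,27,28,29,30,31: 11111111000100110101111001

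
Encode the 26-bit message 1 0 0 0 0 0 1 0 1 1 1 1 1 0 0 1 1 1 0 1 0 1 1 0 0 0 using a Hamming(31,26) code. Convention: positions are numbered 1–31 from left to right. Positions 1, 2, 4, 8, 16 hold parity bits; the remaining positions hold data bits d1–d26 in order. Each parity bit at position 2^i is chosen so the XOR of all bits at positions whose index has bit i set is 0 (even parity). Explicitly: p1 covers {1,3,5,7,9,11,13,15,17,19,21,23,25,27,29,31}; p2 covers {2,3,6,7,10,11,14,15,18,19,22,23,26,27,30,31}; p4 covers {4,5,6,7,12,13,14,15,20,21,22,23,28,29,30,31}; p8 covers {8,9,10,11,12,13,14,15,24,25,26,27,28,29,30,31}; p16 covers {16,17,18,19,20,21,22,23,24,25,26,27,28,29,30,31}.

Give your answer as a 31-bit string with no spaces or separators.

1011000100101110110011101011000

Place data at non-parity positions: p1 p2 1 p4 0 0 0 p8 0 0 1 0 1 1 1 p16 1 1 0 0 1 1 1 0 1 0 1 1 0 0 0
p1 (pos 1,3,5,7,9,11,13,15,17,19,21,23,25,27,29,31): XOR of data positions = 1⊕0⊕0⊕0⊕1⊕1⊕1⊕1⊕0⊕1⊕1⊕1⊕1⊕0⊕0 = 1
p2 (pos 2,3,6,7,10,11,14,15,18,19,22,23,26,27,30,31): XOR of data positions = 1⊕0⊕0⊕0⊕1⊕1⊕1⊕1⊕0⊕1⊕1⊕0⊕1⊕0⊕0 = 0
p4 (pos 4,5,6,7,12,13,14,15,20,21,22,23,28,29,30,31): XOR of data positions = 0⊕0⊕0⊕0⊕1⊕1⊕1⊕0⊕1⊕1⊕1⊕1⊕0⊕0⊕0 = 1
p8 (pos 8,9,10,11,12,13,14,15,24,25,26,27,28,29,30,31): XOR of data positions = 0⊕0⊕1⊕0⊕1⊕1⊕1⊕0⊕1⊕0⊕1⊕1⊕0⊕0⊕0 = 1
p16 (pos 16,17,18,19,20,21,22,23,24,25,26,27,28,29,30,31): XOR of data positions = 1⊕1⊕0⊕0⊕1⊕1⊕1⊕0⊕1⊕0⊕1⊕1⊕0⊕0⊕0 = 0
Codeword: 1011000100101110110011101011000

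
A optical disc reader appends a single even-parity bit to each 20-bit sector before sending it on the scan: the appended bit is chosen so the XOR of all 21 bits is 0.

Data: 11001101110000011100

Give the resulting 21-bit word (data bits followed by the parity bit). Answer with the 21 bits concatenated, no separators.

XOR of the 20 data bits: 1⊕1⊕0⊕0⊕1⊕1⊕0⊕1⊕1⊕1⊕0⊕0⊕0⊕0⊕0⊕1⊕1⊕1⊕0⊕0 = 0
Parity bit = 0 (so all 21 bits XOR to 0).

110011011100000111000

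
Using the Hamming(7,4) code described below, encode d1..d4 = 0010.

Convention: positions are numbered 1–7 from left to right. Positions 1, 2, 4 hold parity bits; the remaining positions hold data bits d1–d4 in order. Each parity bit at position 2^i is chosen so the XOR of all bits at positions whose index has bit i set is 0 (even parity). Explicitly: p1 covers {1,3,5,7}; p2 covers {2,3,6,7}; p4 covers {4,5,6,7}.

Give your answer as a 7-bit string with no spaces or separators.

0101010

Place data at non-parity positions: p1 p2 0 p4 0 1 0
p1 (pos 1,3,5,7): XOR of data positions = 0⊕0⊕0 = 0
p2 (pos 2,3,6,7): XOR of data positions = 0⊕1⊕0 = 1
p4 (pos 4,5,6,7): XOR of data positions = 0⊕1⊕0 = 1
Codeword: 0101010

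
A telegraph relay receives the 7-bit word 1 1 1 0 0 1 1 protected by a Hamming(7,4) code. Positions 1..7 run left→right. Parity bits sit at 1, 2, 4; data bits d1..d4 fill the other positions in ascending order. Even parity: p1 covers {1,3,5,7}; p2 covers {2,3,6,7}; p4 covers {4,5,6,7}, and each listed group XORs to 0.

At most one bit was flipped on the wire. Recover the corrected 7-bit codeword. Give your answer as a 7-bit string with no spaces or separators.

s1 (pos 1,3,5,7): 1⊕1⊕0⊕1 = 1
s2 (pos 2,3,6,7): 1⊕1⊕1⊕1 = 0
s4 (pos 4,5,6,7): 0⊕0⊕1⊕1 = 0
Syndrome s4…s1 = 001 → error at position 1.
Flip position 1: 1110011 → 0110011

0110011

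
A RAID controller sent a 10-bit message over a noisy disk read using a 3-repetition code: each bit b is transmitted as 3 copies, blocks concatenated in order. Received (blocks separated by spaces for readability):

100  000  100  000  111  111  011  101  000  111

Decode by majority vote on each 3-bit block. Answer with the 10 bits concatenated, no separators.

Block 1 (100): 1 one → 0
Block 2 (000): 0 ones → 0
Block 3 (100): 1 one → 0
Block 4 (000): 0 ones → 0
Block 5 (111): 3 ones → 1
Block 6 (111): 3 ones → 1
Block 7 (011): 2 ones → 1
Block 8 (101): 2 ones → 1
Block 9 (000): 0 ones → 0
Block 10 (111): 3 ones → 1

0000111101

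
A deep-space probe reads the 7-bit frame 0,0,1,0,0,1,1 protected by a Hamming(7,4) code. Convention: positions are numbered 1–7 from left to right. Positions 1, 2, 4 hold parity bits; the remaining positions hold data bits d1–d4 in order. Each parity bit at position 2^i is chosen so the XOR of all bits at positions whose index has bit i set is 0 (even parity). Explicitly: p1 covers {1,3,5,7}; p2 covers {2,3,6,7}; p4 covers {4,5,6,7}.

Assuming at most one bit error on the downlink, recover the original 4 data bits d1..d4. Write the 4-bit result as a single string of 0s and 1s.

s1 (pos 1,3,5,7): 0⊕1⊕0⊕1 = 0
s2 (pos 2,3,6,7): 0⊕1⊕1⊕1 = 1
s4 (pos 4,5,6,7): 0⊕0⊕1⊕1 = 0
Syndrome s4…s1 = 010 → error at position 2.
Flip position 2: 0010011 → 0110011
Read data bits from positions 3,5,6,7: 1011

1011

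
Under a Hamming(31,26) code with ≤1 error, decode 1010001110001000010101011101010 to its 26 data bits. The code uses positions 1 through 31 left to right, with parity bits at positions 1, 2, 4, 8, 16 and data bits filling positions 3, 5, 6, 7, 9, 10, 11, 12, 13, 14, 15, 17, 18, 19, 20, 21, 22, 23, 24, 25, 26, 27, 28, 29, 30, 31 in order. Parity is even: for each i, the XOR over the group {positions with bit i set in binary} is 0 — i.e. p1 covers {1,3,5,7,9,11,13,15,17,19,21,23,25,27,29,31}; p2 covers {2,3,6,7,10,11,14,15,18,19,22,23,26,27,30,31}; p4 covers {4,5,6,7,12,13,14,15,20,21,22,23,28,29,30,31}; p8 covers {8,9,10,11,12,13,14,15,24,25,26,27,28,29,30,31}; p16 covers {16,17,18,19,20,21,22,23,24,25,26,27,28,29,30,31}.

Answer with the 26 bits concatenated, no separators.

s1 (pos 1,3,5,7,9,11,13,15,17,19,21,23,25,27,29,31): 1⊕1⊕0⊕1⊕1⊕0⊕1⊕0⊕0⊕0⊕0⊕0⊕1⊕0⊕0⊕0 = 0
s2 (pos 2,3,6,7,10,11,14,15,18,19,22,23,26,27,30,31): 0⊕1⊕0⊕1⊕0⊕0⊕0⊕0⊕1⊕0⊕1⊕0⊕1⊕0⊕1⊕0 = 0
s4 (pos 4,5,6,7,12,13,14,15,20,21,22,23,28,29,30,31): 0⊕0⊕0⊕1⊕0⊕1⊕0⊕0⊕1⊕0⊕1⊕0⊕1⊕0⊕1⊕0 = 0
s8 (pos 8,9,10,11,12,13,14,15,24,25,26,27,28,29,30,31): 1⊕1⊕0⊕0⊕0⊕1⊕0⊕0⊕1⊕1⊕1⊕0⊕1⊕0⊕1⊕0 = 0
s16 (pos 16,17,18,19,20,21,22,23,24,25,26,27,28,29,30,31): 0⊕0⊕1⊕0⊕1⊕0⊕1⊕0⊕1⊕1⊕1⊕0⊕1⊕0⊕1⊕0 = 0
Syndrome s16…s1 = 00000 → no error.
Read data bits from positions 3,5,6,7,9,10,11,12,13,14,15,17,18,19,20,21,22,23,24,25,26,27,28,29,30,31: 10011000100010101011101010

10011000100010101011101010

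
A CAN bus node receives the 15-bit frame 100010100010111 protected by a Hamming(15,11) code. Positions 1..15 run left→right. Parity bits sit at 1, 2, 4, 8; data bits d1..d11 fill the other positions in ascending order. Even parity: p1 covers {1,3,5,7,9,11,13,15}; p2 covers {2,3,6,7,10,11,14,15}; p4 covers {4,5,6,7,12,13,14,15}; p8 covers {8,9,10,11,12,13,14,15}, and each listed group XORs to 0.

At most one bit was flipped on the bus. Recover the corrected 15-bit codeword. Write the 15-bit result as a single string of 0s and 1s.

100110100010111

s1 (pos 1,3,5,7,9,11,13,15): 1⊕0⊕1⊕1⊕0⊕1⊕1⊕1 = 0
s2 (pos 2,3,6,7,10,11,14,15): 0⊕0⊕0⊕1⊕0⊕1⊕1⊕1 = 0
s4 (pos 4,5,6,7,12,13,14,15): 0⊕1⊕0⊕1⊕0⊕1⊕1⊕1 = 1
s8 (pos 8,9,10,11,12,13,14,15): 0⊕0⊕0⊕1⊕0⊕1⊕1⊕1 = 0
Syndrome s8…s1 = 0100 → error at position 4.
Flip position 4: 100010100010111 → 100110100010111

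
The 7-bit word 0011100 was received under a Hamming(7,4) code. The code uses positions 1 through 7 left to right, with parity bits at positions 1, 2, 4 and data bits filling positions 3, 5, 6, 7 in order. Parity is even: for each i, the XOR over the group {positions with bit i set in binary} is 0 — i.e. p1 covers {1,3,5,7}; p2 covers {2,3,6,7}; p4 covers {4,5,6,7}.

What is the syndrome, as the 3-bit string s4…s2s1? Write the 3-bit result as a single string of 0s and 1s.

010

s1 (pos 1,3,5,7): 0⊕1⊕1⊕0 = 0
s2 (pos 2,3,6,7): 0⊕1⊕0⊕0 = 1
s4 (pos 4,5,6,7): 1⊕1⊕0⊕0 = 0
Syndrome s4…s1 = 010 → error at position 2.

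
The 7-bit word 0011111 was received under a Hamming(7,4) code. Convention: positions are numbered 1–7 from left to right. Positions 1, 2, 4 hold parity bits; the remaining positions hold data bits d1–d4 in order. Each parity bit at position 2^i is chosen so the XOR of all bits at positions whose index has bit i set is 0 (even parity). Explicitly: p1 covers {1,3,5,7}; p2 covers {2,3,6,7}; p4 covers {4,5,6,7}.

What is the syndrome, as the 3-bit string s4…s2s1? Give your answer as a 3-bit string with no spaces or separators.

s1 (pos 1,3,5,7): 0⊕1⊕1⊕1 = 1
s2 (pos 2,3,6,7): 0⊕1⊕1⊕1 = 1
s4 (pos 4,5,6,7): 1⊕1⊕1⊕1 = 0
Syndrome s4…s1 = 011 → error at position 3.

011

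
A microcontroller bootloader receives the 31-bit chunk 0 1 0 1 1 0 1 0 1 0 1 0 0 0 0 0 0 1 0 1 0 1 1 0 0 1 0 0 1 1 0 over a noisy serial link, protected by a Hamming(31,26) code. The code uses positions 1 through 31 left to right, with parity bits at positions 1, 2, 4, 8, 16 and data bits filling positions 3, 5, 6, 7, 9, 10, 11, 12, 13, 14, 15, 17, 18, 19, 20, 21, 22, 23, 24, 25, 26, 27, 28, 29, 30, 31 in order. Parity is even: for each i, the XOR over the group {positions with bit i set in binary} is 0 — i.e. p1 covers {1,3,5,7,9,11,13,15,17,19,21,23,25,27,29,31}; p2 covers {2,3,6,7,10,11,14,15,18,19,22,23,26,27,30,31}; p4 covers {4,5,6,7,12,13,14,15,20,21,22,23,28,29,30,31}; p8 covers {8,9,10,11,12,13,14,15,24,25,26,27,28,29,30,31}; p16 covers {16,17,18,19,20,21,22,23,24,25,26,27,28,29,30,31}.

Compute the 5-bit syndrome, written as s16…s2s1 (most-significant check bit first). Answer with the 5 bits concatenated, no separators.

11000

s1 (pos 1,3,5,7,9,11,13,15,17,19,21,23,25,27,29,31): 0⊕0⊕1⊕1⊕1⊕1⊕0⊕0⊕0⊕0⊕0⊕1⊕0⊕0⊕1⊕0 = 0
s2 (pos 2,3,6,7,10,11,14,15,18,19,22,23,26,27,30,31): 1⊕0⊕0⊕1⊕0⊕1⊕0⊕0⊕1⊕0⊕1⊕1⊕1⊕0⊕1⊕0 = 0
s4 (pos 4,5,6,7,12,13,14,15,20,21,22,23,28,29,30,31): 1⊕1⊕0⊕1⊕0⊕0⊕0⊕0⊕1⊕0⊕1⊕1⊕0⊕1⊕1⊕0 = 0
s8 (pos 8,9,10,11,12,13,14,15,24,25,26,27,28,29,30,31): 0⊕1⊕0⊕1⊕0⊕0⊕0⊕0⊕0⊕0⊕1⊕0⊕0⊕1⊕1⊕0 = 1
s16 (pos 16,17,18,19,20,21,22,23,24,25,26,27,28,29,30,31): 0⊕0⊕1⊕0⊕1⊕0⊕1⊕1⊕0⊕0⊕1⊕0⊕0⊕1⊕1⊕0 = 1
Syndrome s16…s1 = 11000 → error at position 24.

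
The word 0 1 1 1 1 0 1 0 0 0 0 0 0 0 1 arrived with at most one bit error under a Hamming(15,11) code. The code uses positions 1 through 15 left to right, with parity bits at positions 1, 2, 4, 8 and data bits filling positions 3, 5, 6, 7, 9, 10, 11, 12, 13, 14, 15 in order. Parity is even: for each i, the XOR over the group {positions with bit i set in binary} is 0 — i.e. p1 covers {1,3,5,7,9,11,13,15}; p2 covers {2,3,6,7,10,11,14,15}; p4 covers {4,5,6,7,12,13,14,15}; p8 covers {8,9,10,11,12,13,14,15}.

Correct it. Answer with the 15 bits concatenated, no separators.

011110110000001

s1 (pos 1,3,5,7,9,11,13,15): 0⊕1⊕1⊕1⊕0⊕0⊕0⊕1 = 0
s2 (pos 2,3,6,7,10,11,14,15): 1⊕1⊕0⊕1⊕0⊕0⊕0⊕1 = 0
s4 (pos 4,5,6,7,12,13,14,15): 1⊕1⊕0⊕1⊕0⊕0⊕0⊕1 = 0
s8 (pos 8,9,10,11,12,13,14,15): 0⊕0⊕0⊕0⊕0⊕0⊕0⊕1 = 1
Syndrome s8…s1 = 1000 → error at position 8.
Flip position 8: 011110100000001 → 011110110000001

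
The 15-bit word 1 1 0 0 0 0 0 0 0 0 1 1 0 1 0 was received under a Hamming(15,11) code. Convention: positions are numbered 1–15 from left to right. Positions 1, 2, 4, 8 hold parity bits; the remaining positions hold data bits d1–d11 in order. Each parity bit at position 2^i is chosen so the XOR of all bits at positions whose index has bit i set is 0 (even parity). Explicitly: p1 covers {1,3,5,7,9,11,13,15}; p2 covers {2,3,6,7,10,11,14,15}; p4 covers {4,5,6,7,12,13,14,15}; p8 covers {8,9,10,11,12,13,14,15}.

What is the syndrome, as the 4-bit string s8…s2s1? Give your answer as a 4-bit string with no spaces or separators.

s1 (pos 1,3,5,7,9,11,13,15): 1⊕0⊕0⊕0⊕0⊕1⊕0⊕0 = 0
s2 (pos 2,3,6,7,10,11,14,15): 1⊕0⊕0⊕0⊕0⊕1⊕1⊕0 = 1
s4 (pos 4,5,6,7,12,13,14,15): 0⊕0⊕0⊕0⊕1⊕0⊕1⊕0 = 0
s8 (pos 8,9,10,11,12,13,14,15): 0⊕0⊕0⊕1⊕1⊕0⊕1⊕0 = 1
Syndrome s8…s1 = 1010 → error at position 10.

1010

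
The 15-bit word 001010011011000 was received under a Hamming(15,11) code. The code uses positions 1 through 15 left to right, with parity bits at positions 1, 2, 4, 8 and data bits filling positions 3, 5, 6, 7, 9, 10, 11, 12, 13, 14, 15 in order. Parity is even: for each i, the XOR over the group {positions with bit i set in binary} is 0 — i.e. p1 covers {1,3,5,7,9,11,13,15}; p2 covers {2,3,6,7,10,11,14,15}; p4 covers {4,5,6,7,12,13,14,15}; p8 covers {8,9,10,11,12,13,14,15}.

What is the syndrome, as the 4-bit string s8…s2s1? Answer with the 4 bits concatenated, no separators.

s1 (pos 1,3,5,7,9,11,13,15): 0⊕1⊕1⊕0⊕1⊕1⊕0⊕0 = 0
s2 (pos 2,3,6,7,10,11,14,15): 0⊕1⊕0⊕0⊕0⊕1⊕0⊕0 = 0
s4 (pos 4,5,6,7,12,13,14,15): 0⊕1⊕0⊕0⊕1⊕0⊕0⊕0 = 0
s8 (pos 8,9,10,11,12,13,14,15): 1⊕1⊕0⊕1⊕1⊕0⊕0⊕0 = 0
Syndrome s8…s1 = 0000 → no error.

0000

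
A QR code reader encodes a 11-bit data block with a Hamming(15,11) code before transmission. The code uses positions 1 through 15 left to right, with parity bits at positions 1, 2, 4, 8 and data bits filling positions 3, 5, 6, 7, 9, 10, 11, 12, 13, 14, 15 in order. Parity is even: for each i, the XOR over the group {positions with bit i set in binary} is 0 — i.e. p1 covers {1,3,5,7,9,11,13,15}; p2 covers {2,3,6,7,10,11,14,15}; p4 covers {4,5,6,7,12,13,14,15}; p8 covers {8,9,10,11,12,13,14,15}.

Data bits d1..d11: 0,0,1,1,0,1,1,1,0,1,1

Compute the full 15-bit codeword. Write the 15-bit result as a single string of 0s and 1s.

Place data at non-parity positions: p1 p2 0 p4 0 1 1 p8 0 1 1 1 0 1 1
p1 (pos 1,3,5,7,9,11,13,15): XOR of data positions = 0⊕0⊕1⊕0⊕1⊕0⊕1 = 1
p2 (pos 2,3,6,7,10,11,14,15): XOR of data positions = 0⊕1⊕1⊕1⊕1⊕1⊕1 = 0
p4 (pos 4,5,6,7,12,13,14,15): XOR of data positions = 0⊕1⊕1⊕1⊕0⊕1⊕1 = 1
p8 (pos 8,9,10,11,12,13,14,15): XOR of data positions = 0⊕1⊕1⊕1⊕0⊕1⊕1 = 1
Codeword: 100101110111011

100101110111011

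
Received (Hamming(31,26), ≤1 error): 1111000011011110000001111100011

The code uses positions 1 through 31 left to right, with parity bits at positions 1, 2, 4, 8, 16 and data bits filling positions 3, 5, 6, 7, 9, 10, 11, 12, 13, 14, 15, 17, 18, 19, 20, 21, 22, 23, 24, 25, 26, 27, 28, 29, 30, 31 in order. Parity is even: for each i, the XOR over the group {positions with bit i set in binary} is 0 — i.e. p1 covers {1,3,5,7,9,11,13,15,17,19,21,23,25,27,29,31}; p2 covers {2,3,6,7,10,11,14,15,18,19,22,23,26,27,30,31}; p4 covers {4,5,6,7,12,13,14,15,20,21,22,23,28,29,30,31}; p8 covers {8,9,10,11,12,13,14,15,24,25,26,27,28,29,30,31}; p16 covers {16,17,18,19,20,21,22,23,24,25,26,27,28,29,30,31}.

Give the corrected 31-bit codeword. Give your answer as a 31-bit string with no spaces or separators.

1111000011011110000001111101011

s1 (pos 1,3,5,7,9,11,13,15,17,19,21,23,25,27,29,31): 1⊕1⊕0⊕0⊕1⊕0⊕1⊕1⊕0⊕0⊕0⊕1⊕1⊕0⊕0⊕1 = 0
s2 (pos 2,3,6,7,10,11,14,15,18,19,22,23,26,27,30,31): 1⊕1⊕0⊕0⊕1⊕0⊕1⊕1⊕0⊕0⊕1⊕1⊕1⊕0⊕1⊕1 = 0
s4 (pos 4,5,6,7,12,13,14,15,20,21,22,23,28,29,30,31): 1⊕0⊕0⊕0⊕1⊕1⊕1⊕1⊕0⊕0⊕1⊕1⊕0⊕0⊕1⊕1 = 1
s8 (pos 8,9,10,11,12,13,14,15,24,25,26,27,28,29,30,31): 0⊕1⊕1⊕0⊕1⊕1⊕1⊕1⊕1⊕1⊕1⊕0⊕0⊕0⊕1⊕1 = 1
s16 (pos 16,17,18,19,20,21,22,23,24,25,26,27,28,29,30,31): 0⊕0⊕0⊕0⊕0⊕0⊕1⊕1⊕1⊕1⊕1⊕0⊕0⊕0⊕1⊕1 = 1
Syndrome s16…s1 = 11100 → error at position 28.
Flip position 28: 1111000011011110000001111100011 → 1111000011011110000001111101011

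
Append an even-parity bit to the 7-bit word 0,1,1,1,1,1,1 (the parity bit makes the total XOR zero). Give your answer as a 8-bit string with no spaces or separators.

01111110

XOR of the 7 data bits: 0⊕1⊕1⊕1⊕1⊕1⊕1 = 0
Parity bit = 0 (so all 8 bits XOR to 0).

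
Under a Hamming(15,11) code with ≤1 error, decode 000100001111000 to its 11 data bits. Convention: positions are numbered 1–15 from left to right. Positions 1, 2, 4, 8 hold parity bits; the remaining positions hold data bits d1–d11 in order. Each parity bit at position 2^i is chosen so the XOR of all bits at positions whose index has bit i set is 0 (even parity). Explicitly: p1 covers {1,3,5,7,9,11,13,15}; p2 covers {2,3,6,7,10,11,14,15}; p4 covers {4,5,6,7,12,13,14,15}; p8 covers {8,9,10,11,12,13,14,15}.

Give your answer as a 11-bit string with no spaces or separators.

00001111000

s1 (pos 1,3,5,7,9,11,13,15): 0⊕0⊕0⊕0⊕1⊕1⊕0⊕0 = 0
s2 (pos 2,3,6,7,10,11,14,15): 0⊕0⊕0⊕0⊕1⊕1⊕0⊕0 = 0
s4 (pos 4,5,6,7,12,13,14,15): 1⊕0⊕0⊕0⊕1⊕0⊕0⊕0 = 0
s8 (pos 8,9,10,11,12,13,14,15): 0⊕1⊕1⊕1⊕1⊕0⊕0⊕0 = 0
Syndrome s8…s1 = 0000 → no error.
Read data bits from positions 3,5,6,7,9,10,11,12,13,14,15: 00001111000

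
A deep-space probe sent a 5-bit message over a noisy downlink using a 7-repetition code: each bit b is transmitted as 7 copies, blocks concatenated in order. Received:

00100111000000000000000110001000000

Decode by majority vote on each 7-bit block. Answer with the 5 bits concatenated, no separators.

00000

Block 1 (0010011): 3 ones → 0
Block 2 (1000000): 1 one → 0
Block 3 (0000000): 0 ones → 0
Block 4 (0011000): 2 ones → 0
Block 5 (1000000): 1 one → 0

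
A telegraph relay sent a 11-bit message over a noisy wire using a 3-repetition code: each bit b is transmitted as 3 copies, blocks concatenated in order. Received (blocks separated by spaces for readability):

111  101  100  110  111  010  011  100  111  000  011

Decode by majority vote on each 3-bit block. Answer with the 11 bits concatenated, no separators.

11011010101

Block 1 (111): 3 ones → 1
Block 2 (101): 2 ones → 1
Block 3 (100): 1 one → 0
Block 4 (110): 2 ones → 1
Block 5 (111): 3 ones → 1
Block 6 (010): 1 one → 0
Block 7 (011): 2 ones → 1
Block 8 (100): 1 one → 0
Block 9 (111): 3 ones → 1
Block 10 (000): 0 ones → 0
Block 11 (011): 2 ones → 1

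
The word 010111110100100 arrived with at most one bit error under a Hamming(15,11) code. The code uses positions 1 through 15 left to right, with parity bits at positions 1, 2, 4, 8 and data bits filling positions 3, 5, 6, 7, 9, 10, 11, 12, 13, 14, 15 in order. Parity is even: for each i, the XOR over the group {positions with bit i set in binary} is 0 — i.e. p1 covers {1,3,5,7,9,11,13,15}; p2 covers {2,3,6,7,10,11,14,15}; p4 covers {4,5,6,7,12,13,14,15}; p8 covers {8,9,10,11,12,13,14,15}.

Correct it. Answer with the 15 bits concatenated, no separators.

010111110100000

s1 (pos 1,3,5,7,9,11,13,15): 0⊕0⊕1⊕1⊕0⊕0⊕1⊕0 = 1
s2 (pos 2,3,6,7,10,11,14,15): 1⊕0⊕1⊕1⊕1⊕0⊕0⊕0 = 0
s4 (pos 4,5,6,7,12,13,14,15): 1⊕1⊕1⊕1⊕0⊕1⊕0⊕0 = 1
s8 (pos 8,9,10,11,12,13,14,15): 1⊕0⊕1⊕0⊕0⊕1⊕0⊕0 = 1
Syndrome s8…s1 = 1101 → error at position 13.
Flip position 13: 010111110100100 → 010111110100000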